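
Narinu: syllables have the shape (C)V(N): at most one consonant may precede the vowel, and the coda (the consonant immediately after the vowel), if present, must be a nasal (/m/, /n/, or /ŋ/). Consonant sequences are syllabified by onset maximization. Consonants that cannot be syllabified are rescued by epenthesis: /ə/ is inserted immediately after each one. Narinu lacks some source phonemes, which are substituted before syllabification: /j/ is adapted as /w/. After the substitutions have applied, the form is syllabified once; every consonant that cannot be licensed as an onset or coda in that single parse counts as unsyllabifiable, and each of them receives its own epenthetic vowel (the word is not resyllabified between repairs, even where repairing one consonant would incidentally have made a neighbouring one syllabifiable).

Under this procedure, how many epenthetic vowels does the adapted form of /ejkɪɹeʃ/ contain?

After substitution the input is /ewkɪɹeʃ/.
The unsyllabifiable consonants are /w/, /ʃ/; each receives one epenthetic vowel.

2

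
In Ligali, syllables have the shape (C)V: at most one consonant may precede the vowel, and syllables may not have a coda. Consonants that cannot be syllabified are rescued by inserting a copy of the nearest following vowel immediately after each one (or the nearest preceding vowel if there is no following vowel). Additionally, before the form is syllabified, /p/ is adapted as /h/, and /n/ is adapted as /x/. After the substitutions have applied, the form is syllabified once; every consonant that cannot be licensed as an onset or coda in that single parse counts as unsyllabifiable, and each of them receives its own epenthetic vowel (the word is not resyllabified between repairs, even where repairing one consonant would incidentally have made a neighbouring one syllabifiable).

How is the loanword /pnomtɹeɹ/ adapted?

hoxometeɹeɹe

Substitution: /p/ → /h/, /n/ → /x/, giving /hxomtɹeɹ/.
The consonants /h/, /m/, /t/, /ɹ/ cannot be parsed into a legal (C)V syllable (no codas are permitted; onsets are limited to one consonant).
Epenthesis after each stranded consonant: /h/ → /ho/, /m/ → /me/, /t/ → /te/, /ɹ/ → /ɹe/.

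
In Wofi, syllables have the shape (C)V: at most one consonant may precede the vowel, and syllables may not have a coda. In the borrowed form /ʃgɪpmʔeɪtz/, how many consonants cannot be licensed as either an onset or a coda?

5

Syllabifying with onset maximization leaves /ʃ/, /p/, /m/, /t/, /z/ stranded (no codas are permitted; onsets are limited to one consonant).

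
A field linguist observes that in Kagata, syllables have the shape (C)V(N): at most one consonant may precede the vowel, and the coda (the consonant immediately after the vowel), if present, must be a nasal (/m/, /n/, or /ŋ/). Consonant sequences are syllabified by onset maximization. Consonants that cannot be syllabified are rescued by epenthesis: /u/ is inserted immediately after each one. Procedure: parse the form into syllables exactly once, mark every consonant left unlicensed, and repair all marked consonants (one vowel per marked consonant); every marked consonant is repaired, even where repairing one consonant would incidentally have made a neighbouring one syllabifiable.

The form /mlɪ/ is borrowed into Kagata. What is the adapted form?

Under (C)V(N), the unsyllabifiable consonants are /m/ (only a nasal (/m/, /n/, or /ŋ/) is licensed in coda position; onsets are limited to one consonant).
Epenthesis after each stranded consonant: /m/ → /mu/.

mulɪ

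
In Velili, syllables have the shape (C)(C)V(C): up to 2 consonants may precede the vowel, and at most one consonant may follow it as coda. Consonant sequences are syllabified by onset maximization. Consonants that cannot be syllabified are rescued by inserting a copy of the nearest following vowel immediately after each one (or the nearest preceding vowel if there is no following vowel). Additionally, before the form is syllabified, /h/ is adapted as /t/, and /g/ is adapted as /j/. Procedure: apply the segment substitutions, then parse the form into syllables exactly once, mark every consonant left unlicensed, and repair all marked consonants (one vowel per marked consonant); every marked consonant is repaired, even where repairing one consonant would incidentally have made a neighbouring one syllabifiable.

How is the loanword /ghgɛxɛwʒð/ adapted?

Substitution: /g/ → /j/, /h/ → /t/, giving /jtjɛxɛwʒð/.
Under (C)(C)V(C), the unsyllabifiable consonants are /j/, /ʒ/, /ð/ (at most one coda consonant is licensed; onsets may contain at most 2 consonants).
Epenthesis after each stranded consonant: /j/ → /jɛ/, /ʒ/ → /ʒɛ/, /ð/ → /ðɛ/.

jɛtjɛxɛwʒɛðɛ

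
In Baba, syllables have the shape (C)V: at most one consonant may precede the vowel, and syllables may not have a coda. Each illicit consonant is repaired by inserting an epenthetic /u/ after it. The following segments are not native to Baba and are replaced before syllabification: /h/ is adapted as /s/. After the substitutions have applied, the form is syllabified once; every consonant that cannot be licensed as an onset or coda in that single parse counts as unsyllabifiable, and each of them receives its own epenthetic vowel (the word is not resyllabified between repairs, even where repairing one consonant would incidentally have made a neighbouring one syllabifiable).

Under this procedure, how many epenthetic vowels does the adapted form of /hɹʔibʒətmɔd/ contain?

After substitution the input is /sɹʔibʒətmɔd/.
The unsyllabifiable consonants are /s/, /ɹ/, /b/, /t/, /d/; each receives one epenthetic vowel.

5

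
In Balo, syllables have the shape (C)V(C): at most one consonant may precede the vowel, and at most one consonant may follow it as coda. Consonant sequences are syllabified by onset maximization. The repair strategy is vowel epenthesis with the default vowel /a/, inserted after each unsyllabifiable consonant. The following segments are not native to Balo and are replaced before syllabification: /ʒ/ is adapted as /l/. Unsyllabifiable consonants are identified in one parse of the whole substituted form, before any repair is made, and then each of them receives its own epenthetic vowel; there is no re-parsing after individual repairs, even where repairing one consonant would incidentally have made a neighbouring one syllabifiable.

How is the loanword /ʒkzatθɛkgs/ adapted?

Substitution: /ʒ/ → /l/, giving /lkzatθɛkgs/.
The consonants /l/, /k/, /g/, /s/ cannot be parsed into a legal (C)V(C) syllable (at most one coda consonant is licensed; onsets are limited to one consonant).
Inserting the epenthetic vowel yields /l/ → /la/, /k/ → /ka/, /g/ → /ga/, /s/ → /sa/.

lakazatθɛkgasa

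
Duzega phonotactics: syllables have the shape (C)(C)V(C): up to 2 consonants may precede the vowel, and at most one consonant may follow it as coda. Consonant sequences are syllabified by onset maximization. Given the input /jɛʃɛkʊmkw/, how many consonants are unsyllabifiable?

Syllabifying with onset maximization leaves /k/, /w/ stranded (at most one coda consonant is licensed; onsets may contain at most 2 consonants).

2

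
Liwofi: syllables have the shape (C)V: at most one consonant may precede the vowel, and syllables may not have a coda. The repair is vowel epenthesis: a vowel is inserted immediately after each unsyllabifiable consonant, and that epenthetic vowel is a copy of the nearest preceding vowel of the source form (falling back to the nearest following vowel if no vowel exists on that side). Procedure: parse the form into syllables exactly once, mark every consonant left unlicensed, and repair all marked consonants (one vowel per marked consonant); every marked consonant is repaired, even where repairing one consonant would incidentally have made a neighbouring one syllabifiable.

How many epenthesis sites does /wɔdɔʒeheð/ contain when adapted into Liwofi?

1

The unsyllabifiable consonants are /ð/; each receives one epenthetic vowel.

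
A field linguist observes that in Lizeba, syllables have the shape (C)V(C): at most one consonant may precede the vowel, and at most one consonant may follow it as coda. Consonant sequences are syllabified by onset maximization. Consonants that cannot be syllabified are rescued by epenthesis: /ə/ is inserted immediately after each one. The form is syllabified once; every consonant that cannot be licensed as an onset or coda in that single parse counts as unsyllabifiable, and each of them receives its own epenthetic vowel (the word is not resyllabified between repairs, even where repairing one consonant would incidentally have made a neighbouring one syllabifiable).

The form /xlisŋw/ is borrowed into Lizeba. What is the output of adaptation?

xəlisŋəwə

The consonants /x/, /ŋ/, /w/ cannot be parsed into a legal (C)V(C) syllable (at most one coda consonant is licensed; onsets are limited to one consonant).
Each unlicensed consonant becomes the onset of a new syllable: /x/ → /xə/, /ŋ/ → /ŋə/, /w/ → /wə/.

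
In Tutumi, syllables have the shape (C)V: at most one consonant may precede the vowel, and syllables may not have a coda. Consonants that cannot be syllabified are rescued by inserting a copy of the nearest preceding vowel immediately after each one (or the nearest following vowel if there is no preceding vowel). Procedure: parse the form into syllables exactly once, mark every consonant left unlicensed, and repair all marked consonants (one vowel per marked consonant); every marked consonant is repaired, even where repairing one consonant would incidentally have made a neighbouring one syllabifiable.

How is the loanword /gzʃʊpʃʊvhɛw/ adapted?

Under (C)V, the unsyllabifiable consonants are /g/, /z/, /p/, /v/, /w/ (no codas are permitted; onsets are limited to one consonant).
Epenthesis after each stranded consonant: /g/ → /gʊ/, /z/ → /zʊ/, /p/ → /pʊ/, /v/ → /vʊ/, /w/ → /wɛ/.

gʊzʊʃʊpʊʃʊvʊhɛwɛ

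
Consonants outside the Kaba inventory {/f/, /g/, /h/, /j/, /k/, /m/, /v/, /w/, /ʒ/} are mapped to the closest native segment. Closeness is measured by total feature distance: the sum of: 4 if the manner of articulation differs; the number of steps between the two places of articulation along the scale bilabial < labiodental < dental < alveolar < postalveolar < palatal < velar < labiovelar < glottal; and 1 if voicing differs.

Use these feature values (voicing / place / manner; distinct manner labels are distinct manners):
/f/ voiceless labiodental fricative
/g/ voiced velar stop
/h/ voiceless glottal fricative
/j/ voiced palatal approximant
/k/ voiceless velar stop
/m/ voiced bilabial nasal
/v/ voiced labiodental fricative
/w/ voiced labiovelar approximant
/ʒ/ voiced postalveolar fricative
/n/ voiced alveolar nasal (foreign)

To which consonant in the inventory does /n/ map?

m

/m/ is closest: same manner (nasal), place distance 3 (alveolar→bilabial), same voicing; total 3. Next closest is /ʒ/ at distance 5.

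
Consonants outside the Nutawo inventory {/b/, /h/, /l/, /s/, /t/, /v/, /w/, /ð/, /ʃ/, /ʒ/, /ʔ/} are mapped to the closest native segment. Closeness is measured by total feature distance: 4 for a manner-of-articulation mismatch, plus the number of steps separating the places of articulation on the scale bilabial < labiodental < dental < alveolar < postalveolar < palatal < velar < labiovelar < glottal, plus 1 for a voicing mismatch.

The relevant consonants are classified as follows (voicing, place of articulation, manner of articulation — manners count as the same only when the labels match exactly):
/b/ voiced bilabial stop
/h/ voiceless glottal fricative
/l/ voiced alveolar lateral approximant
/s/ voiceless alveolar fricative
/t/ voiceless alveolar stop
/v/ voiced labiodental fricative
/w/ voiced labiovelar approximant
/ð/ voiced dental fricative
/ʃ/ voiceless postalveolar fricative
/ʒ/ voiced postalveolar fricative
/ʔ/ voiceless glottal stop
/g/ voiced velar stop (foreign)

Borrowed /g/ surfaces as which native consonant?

/ʔ/ is closest: same manner (stop), place distance 2 (velar→glottal), voicing differs (+1); total 3. Next closest is /t/ at distance 4.

ʔ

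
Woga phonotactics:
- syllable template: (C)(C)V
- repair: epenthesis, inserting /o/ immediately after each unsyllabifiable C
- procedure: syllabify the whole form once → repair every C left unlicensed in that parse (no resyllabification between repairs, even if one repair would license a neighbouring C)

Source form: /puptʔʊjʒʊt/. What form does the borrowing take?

Under (C)(C)V, the unsyllabifiable consonants are /p/, /t/ (no codas are permitted; onsets may contain at most 2 consonants).
Epenthesis after each stranded consonant: /p/ → /po/, /t/ → /to/.

pupotʔʊjʒʊto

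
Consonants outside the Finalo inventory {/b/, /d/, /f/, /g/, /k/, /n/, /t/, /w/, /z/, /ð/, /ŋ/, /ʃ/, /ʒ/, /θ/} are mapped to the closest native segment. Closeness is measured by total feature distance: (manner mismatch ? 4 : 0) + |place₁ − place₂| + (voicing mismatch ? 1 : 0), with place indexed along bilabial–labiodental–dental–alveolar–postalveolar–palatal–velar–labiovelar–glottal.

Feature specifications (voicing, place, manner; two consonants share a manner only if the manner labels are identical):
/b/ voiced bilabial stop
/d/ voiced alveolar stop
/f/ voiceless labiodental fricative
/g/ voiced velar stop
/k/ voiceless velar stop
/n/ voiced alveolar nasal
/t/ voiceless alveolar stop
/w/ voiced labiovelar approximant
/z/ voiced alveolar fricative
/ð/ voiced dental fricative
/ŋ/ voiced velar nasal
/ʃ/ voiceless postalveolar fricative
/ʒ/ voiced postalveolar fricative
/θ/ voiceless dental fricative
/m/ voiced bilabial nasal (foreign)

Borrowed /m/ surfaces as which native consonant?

/n/ is closest: same manner (nasal), place distance 3 (bilabial→alveolar), same voicing; total 3. Next closest is /b/ at distance 4.

n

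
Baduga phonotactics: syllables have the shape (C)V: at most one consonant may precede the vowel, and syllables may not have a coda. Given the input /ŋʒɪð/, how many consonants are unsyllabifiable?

The consonants /ŋ/, /ð/ cannot be parsed into a legal (C)V syllable (no codas are permitted; onsets are limited to one consonant).

2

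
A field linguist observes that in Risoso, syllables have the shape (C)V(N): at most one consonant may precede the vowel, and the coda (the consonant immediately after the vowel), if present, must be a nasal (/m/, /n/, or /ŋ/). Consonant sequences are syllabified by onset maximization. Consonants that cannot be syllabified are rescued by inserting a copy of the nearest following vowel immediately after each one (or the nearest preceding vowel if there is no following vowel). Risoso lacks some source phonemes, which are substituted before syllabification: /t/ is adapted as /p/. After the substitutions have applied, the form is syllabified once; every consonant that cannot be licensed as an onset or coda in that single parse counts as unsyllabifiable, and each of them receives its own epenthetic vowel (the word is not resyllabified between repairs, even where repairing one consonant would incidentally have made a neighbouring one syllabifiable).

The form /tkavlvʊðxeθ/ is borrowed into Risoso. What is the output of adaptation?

Substitution: /t/ → /p/, giving /pkavlvʊðxeθ/.
Under (C)V(N), the unsyllabifiable consonants are /p/, /v/, /l/, /ð/, /θ/ (only a nasal (/m/, /n/, or /ŋ/) is licensed in coda position; onsets are limited to one consonant).
Inserting the epenthetic vowel yields /p/ → /pa/, /v/ → /vʊ/, /l/ → /lʊ/, /ð/ → /ðe/, /θ/ → /θe/.

pakavʊlʊvʊðexeθe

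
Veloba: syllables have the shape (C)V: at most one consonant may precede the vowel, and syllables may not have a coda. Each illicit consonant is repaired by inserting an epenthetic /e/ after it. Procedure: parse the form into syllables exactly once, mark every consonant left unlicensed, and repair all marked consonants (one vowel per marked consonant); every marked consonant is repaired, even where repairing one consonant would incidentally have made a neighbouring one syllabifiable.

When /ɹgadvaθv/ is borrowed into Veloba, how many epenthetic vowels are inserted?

The unsyllabifiable consonants are /ɹ/, /d/, /θ/, /v/; each receives one epenthetic vowel.

4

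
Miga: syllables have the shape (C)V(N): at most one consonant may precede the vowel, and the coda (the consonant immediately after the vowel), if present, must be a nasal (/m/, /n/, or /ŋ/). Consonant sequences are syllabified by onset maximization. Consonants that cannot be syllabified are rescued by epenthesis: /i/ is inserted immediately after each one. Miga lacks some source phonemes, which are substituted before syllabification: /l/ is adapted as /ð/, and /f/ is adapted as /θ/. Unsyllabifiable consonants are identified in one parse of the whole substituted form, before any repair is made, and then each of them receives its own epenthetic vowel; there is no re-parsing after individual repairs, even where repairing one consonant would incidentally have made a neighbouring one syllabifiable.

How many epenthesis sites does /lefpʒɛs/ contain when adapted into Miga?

3

After substitution the input is /ðeθpʒɛs/.
The unsyllabifiable consonants are /θ/, /p/, /s/; each receives one epenthetic vowel.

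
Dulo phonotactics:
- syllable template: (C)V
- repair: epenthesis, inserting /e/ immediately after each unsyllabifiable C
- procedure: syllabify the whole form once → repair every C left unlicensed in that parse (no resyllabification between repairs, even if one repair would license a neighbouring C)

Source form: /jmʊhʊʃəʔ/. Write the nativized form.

jemʊhʊʃəʔe

The consonants /j/, /ʔ/ cannot be parsed into a legal (C)V syllable (no codas are permitted; onsets are limited to one consonant).
Epenthesis after each stranded consonant: /j/ → /je/, /ʔ/ → /ʔe/.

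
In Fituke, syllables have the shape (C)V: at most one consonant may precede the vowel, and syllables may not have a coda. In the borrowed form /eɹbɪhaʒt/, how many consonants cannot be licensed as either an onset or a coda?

3

The consonants /ɹ/, /ʒ/, /t/ cannot be parsed into a legal (C)V syllable (no codas are permitted; onsets are limited to one consonant).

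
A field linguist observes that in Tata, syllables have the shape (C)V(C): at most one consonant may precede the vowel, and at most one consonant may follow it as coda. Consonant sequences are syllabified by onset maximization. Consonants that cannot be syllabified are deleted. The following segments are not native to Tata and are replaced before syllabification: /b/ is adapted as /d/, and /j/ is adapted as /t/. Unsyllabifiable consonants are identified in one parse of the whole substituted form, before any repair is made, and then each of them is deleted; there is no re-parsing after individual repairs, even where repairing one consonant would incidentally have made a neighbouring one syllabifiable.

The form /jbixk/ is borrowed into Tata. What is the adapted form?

Substitution: /j/ → /t/, /b/ → /d/, giving /tdixk/.
Under (C)V(C), the unsyllabifiable consonants are /t/, /k/ (at most one coda consonant is licensed; onsets are limited to one consonant).
Deletion applies to /t/, /k/.

dix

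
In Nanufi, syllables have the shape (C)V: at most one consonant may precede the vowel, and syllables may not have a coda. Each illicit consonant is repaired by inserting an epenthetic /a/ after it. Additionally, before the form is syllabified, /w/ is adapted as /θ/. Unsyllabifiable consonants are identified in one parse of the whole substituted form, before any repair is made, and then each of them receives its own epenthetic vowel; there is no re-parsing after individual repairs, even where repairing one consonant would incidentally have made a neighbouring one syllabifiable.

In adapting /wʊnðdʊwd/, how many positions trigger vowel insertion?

4

After substitution the input is /θʊnðdʊθd/.
The unsyllabifiable consonants are /n/, /ð/, /θ/, /d/; each receives one epenthetic vowel.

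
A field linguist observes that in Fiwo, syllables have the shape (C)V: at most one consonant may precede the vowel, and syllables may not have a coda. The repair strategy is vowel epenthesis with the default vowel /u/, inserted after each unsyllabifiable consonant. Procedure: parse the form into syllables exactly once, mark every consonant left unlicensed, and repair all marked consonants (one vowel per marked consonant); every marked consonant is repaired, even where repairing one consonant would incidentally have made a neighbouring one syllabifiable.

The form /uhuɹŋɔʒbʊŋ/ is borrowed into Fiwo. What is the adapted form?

The consonants /ɹ/, /ʒ/, /ŋ/ cannot be parsed into a legal (C)V syllable (no codas are permitted; onsets are limited to one consonant).
Inserting the epenthetic vowel yields /ɹ/ → /ɹu/, /ʒ/ → /ʒu/, /ŋ/ → /ŋu/.

uhuɹuŋɔʒubʊŋu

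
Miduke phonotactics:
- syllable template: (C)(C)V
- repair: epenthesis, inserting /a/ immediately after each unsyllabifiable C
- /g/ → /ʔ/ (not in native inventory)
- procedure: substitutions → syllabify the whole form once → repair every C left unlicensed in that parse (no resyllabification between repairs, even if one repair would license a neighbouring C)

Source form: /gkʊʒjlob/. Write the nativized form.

ʔkʊʒajloba

Substitution: /g/ → /ʔ/, giving /ʔkʊʒjlob/.
Under (C)(C)V, the unsyllabifiable consonants are /ʒ/, /b/ (no codas are permitted; onsets may contain at most 2 consonants).
Inserting the epenthetic vowel yields /ʒ/ → /ʒa/, /b/ → /ba/.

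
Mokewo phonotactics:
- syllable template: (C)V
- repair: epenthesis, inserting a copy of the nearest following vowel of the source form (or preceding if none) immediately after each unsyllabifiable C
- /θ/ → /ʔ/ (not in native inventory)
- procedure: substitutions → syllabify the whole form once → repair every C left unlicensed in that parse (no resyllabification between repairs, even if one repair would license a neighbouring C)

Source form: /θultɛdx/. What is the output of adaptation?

ʔulɛtɛdɛxɛ

Substitution: /θ/ → /ʔ/, giving /ʔultɛdx/.
The consonants /l/, /d/, /x/ cannot be parsed into a legal (C)V syllable (no codas are permitted; onsets are limited to one consonant).
Epenthesis after each stranded consonant: /l/ → /lɛ/, /d/ → /dɛ/, /x/ → /xɛ/.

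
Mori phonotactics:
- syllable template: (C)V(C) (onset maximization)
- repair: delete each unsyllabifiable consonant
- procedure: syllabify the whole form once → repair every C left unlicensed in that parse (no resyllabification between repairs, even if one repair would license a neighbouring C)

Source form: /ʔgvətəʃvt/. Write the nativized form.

vətəʃ

Syllabifying with onset maximization leaves /ʔ/, /g/, /v/, /t/ stranded (at most one coda consonant is licensed; onsets are limited to one consonant).
Deleting the stranded consonants removes /ʔ/, /g/, /v/, /t/.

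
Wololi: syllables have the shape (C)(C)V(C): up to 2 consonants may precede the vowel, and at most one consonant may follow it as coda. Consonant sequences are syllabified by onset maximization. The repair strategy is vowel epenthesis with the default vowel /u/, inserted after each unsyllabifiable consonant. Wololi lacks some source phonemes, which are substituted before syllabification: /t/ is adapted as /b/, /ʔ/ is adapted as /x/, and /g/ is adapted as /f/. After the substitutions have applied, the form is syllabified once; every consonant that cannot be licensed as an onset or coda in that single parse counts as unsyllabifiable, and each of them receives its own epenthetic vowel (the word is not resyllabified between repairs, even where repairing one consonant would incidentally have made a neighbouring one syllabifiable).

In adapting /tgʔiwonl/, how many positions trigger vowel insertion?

After substitution the input is /bfxiwonl/.
The unsyllabifiable consonants are /b/, /l/; each receives one epenthetic vowel.

2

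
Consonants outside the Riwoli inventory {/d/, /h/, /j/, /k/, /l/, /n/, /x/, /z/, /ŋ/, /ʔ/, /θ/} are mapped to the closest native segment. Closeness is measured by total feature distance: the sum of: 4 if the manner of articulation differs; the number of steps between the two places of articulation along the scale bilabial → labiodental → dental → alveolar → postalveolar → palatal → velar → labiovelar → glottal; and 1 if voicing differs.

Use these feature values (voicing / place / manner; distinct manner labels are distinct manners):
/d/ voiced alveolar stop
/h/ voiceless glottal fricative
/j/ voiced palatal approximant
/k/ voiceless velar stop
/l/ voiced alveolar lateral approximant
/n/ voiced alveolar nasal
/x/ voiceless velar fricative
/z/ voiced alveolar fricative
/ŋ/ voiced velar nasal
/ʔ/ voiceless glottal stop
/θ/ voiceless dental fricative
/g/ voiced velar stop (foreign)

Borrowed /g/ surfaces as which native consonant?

/k/ is closest: same manner (stop), place distance 0 (velar→velar), voicing differs (+1); total 1. Next closest is /d/ at distance 3.

k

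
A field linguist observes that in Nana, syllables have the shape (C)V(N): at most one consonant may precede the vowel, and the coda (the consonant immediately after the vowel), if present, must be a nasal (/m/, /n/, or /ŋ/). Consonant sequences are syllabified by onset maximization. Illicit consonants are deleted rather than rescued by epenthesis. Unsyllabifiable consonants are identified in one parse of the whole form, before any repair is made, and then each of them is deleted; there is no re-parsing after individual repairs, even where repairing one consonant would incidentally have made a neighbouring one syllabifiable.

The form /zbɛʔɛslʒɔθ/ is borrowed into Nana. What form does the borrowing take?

bɛʔɛʒɔ

Syllabifying with onset maximization leaves /z/, /s/, /l/, /θ/ stranded (only a nasal (/m/, /n/, or /ŋ/) is licensed in coda position; onsets are limited to one consonant).
Deletion applies to /z/, /s/, /l/, /θ/.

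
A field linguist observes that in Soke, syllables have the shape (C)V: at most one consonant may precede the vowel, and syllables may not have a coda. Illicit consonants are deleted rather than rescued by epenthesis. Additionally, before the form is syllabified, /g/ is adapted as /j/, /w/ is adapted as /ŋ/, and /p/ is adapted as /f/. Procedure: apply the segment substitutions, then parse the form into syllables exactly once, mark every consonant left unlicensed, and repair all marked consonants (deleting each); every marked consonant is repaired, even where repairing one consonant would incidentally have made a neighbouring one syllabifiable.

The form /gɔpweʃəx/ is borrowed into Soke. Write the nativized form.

jɔŋeʃə

Substitution: /g/ → /j/, /p/ → /f/, /w/ → /ŋ/, giving /jɔfŋeʃəx/.
The consonants /f/, /x/ cannot be parsed into a legal (C)V syllable (no codas are permitted; onsets are limited to one consonant).
Deleting the stranded consonants removes /f/, /x/.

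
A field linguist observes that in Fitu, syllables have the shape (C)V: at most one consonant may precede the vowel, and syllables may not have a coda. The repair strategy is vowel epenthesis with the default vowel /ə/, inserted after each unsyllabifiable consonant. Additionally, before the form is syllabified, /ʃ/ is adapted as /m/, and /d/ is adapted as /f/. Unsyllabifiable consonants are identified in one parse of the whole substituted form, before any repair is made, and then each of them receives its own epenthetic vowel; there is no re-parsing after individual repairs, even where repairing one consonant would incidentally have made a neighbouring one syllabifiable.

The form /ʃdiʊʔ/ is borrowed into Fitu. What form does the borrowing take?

Substitution: /ʃ/ → /m/, /d/ → /f/, giving /mfiʊʔ/.
Under (C)V, the unsyllabifiable consonants are /m/, /ʔ/ (no codas are permitted; onsets are limited to one consonant).
Each unlicensed consonant becomes the onset of a new syllable: /m/ → /mə/, /ʔ/ → /ʔə/.

məfiʊʔə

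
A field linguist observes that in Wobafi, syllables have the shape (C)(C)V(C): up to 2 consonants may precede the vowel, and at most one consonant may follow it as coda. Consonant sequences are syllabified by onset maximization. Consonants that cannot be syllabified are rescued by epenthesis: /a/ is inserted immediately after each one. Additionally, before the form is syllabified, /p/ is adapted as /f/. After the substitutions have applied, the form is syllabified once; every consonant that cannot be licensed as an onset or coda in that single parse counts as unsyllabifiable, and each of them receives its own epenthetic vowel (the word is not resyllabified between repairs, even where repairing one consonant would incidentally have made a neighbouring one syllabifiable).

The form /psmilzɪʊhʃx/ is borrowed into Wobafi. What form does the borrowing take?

Substitution: /p/ → /f/, giving /fsmilzɪʊhʃx/.
Syllabifying with onset maximization leaves /f/, /ʃ/, /x/ stranded (at most one coda consonant is licensed; onsets may contain at most 2 consonants).
Each unlicensed consonant becomes the onset of a new syllable: /f/ → /fa/, /ʃ/ → /ʃa/, /x/ → /xa/.

fasmilzɪʊhʃaxa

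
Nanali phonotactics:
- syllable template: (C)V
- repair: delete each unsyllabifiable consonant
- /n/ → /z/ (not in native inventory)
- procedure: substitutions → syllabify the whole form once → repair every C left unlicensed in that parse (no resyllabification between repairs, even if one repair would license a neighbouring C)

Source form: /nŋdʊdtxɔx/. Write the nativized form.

Substitution: /n/ → /z/, giving /zŋdʊdtxɔx/.
Syllabifying with onset maximization leaves /z/, /ŋ/, /d/, /t/, /x/ stranded (no codas are permitted; onsets are limited to one consonant).
Deletion applies to /z/, /ŋ/, /d/, /t/, /x/.

dʊxɔ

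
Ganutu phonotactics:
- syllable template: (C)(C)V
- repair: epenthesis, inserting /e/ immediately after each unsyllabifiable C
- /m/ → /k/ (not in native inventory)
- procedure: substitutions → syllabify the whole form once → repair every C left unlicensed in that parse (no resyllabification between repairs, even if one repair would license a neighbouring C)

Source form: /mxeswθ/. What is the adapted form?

kxeseweθe

Substitution: /m/ → /k/, giving /kxeswθ/.
Syllabifying with onset maximization leaves /s/, /w/, /θ/ stranded (no codas are permitted; onsets may contain at most 2 consonants).
Each unlicensed consonant becomes the onset of a new syllable: /s/ → /se/, /w/ → /we/, /θ/ → /θe/.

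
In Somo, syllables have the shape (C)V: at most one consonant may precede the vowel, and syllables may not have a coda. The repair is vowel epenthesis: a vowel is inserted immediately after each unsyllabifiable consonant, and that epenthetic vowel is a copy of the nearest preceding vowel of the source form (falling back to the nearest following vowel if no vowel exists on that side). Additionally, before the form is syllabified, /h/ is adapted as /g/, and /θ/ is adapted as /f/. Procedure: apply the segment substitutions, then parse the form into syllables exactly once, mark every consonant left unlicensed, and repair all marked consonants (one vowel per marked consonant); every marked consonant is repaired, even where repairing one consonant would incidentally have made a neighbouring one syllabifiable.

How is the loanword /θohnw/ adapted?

fogonowo

Substitution: /θ/ → /f/, /h/ → /g/, giving /fognw/.
Syllabifying with onset maximization leaves /g/, /n/, /w/ stranded (no codas are permitted; onsets are limited to one consonant).
Inserting the epenthetic vowel yields /g/ → /go/, /n/ → /no/, /w/ → /wo/.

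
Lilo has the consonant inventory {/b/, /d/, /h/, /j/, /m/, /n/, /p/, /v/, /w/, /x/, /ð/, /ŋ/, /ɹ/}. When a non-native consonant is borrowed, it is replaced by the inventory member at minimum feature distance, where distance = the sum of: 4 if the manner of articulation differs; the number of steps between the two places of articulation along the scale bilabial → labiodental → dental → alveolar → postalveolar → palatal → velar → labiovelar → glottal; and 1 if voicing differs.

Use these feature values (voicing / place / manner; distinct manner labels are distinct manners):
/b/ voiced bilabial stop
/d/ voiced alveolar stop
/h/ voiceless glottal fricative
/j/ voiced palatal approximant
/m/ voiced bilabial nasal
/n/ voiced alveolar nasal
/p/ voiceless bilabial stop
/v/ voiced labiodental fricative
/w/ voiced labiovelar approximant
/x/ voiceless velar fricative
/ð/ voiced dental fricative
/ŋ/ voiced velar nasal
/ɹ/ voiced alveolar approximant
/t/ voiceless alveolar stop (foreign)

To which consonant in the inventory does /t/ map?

d

/d/ is closest: same manner (stop), place distance 0 (alveolar→alveolar), voicing differs (+1); total 1. Next closest is /p/ at distance 3.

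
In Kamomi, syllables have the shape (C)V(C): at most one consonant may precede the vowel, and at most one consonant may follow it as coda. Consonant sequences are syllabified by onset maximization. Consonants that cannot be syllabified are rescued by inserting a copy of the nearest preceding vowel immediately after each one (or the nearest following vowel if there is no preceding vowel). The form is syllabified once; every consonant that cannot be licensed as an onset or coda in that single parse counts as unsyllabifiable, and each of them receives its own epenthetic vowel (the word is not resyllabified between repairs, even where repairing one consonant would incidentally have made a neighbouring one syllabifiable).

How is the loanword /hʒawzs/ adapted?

Syllabifying with onset maximization leaves /h/, /z/, /s/ stranded (at most one coda consonant is licensed; onsets are limited to one consonant).
Each unlicensed consonant becomes the onset of a new syllable: /h/ → /ha/, /z/ → /za/, /s/ → /sa/.

haʒawzasa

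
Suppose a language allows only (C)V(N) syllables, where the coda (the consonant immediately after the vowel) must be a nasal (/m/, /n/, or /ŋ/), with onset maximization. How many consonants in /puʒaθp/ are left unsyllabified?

The consonants /θ/, /p/ cannot be parsed into a legal (C)V(N) syllable (only a nasal (/m/, /n/, or /ŋ/) is licensed in coda position; onsets are limited to one consonant).

2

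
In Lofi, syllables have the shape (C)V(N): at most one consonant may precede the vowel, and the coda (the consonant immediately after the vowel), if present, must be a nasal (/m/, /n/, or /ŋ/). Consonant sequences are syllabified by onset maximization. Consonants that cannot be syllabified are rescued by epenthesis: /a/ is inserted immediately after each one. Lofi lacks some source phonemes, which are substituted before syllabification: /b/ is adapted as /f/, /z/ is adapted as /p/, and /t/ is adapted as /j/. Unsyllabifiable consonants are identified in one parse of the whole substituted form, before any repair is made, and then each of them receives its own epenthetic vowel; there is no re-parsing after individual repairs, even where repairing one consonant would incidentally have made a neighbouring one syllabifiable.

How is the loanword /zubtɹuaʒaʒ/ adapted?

Substitution: /z/ → /p/, /b/ → /f/, /t/ → /j/, giving /pufjɹuaʒaʒ/.
Under (C)V(N), the unsyllabifiable consonants are /f/, /j/, /ʒ/ (only a nasal (/m/, /n/, or /ŋ/) is licensed in coda position; onsets are limited to one consonant).
Each unlicensed consonant becomes the onset of a new syllable: /f/ → /fa/, /j/ → /ja/, /ʒ/ → /ʒa/.

pufajaɹuaʒaʒa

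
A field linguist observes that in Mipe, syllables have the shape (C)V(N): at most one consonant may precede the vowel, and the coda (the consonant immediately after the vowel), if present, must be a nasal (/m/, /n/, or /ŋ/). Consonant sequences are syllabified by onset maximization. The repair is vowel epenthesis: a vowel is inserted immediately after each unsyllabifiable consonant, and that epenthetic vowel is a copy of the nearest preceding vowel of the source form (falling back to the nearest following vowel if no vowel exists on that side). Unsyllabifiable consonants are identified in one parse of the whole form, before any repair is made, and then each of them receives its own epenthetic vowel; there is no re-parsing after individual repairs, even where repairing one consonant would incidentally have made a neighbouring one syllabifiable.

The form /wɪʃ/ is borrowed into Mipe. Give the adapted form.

wɪʃɪ

Under (C)V(N), the unsyllabifiable consonants are /ʃ/ (only a nasal (/m/, /n/, or /ŋ/) is licensed in coda position; onsets are limited to one consonant).
Inserting the epenthetic vowel yields /ʃ/ → /ʃɪ/.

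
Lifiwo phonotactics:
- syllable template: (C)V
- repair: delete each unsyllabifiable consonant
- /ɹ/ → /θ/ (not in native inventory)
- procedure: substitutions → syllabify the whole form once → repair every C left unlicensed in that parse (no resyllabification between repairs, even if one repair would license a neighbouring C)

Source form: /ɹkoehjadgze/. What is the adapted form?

Substitution: /ɹ/ → /θ/, giving /θkoehjadgze/.
Under (C)V, the unsyllabifiable consonants are /θ/, /h/, /d/, /g/ (no codas are permitted; onsets are limited to one consonant).
Deleting the stranded consonants removes /θ/, /h/, /d/, /g/.

koejaze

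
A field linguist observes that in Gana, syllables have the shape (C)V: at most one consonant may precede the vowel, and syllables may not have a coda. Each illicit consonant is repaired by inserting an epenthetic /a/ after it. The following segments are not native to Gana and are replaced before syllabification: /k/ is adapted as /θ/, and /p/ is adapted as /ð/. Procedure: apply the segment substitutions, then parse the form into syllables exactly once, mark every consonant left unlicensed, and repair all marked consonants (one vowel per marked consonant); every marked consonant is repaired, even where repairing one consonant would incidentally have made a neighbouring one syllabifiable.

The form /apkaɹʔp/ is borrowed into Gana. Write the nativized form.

aðaθaɹaʔaða

Substitution: /p/ → /ð/, /k/ → /θ/, giving /aðθaɹʔð/.
Syllabifying with onset maximization leaves /ð/, /ɹ/, /ʔ/, /ð/ stranded (no codas are permitted; onsets are limited to one consonant).
Epenthesis after each stranded consonant: /ð/ → /ða/, /ɹ/ → /ɹa/, /ʔ/ → /ʔa/, /ð/ → /ða/.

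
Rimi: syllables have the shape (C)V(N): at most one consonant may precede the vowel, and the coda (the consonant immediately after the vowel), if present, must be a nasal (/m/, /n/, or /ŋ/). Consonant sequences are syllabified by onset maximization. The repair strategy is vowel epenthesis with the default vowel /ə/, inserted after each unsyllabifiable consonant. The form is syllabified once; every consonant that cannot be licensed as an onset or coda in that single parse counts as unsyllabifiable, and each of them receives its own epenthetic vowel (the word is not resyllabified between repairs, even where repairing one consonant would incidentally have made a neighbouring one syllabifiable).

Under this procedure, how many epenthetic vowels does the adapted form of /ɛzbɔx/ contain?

2

The unsyllabifiable consonants are /z/, /x/; each receives one epenthetic vowel.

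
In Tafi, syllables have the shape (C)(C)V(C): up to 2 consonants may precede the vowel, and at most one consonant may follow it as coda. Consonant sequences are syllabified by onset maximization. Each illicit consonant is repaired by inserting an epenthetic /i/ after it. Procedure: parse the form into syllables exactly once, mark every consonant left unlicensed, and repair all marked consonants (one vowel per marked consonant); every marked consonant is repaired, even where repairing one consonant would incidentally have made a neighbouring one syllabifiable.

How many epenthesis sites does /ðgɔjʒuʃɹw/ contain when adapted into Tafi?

The unsyllabifiable consonants are /ɹ/, /w/; each receives one epenthetic vowel.

2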